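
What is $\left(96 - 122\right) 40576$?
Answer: $-1054976$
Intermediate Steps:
$\left(96 - 122\right) 40576 = \left(-26\right) 40576 = -1054976$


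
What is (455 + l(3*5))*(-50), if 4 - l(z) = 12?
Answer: -22350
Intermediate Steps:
l(z) = -8 (l(z) = 4 - 1*12 = 4 - 12 = -8)
(455 + l(3*5))*(-50) = (455 - 8)*(-50) = 447*(-50) = -22350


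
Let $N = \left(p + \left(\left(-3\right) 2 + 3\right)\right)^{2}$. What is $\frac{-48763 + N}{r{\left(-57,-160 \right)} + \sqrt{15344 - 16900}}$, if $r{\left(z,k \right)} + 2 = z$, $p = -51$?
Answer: $\frac{2704973}{5037} + \frac{91694 i \sqrt{389}}{5037} \approx 537.02 + 359.04 i$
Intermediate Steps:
$r{\left(z,k \right)} = -2 + z$
$N = 2916$ ($N = \left(-51 + \left(\left(-3\right) 2 + 3\right)\right)^{2} = \left(-51 + \left(-6 + 3\right)\right)^{2} = \left(-51 - 3\right)^{2} = \left(-54\right)^{2} = 2916$)
$\frac{-48763 + N}{r{\left(-57,-160 \right)} + \sqrt{15344 - 16900}} = \frac{-48763 + 2916}{\left(-2 - 57\right) + \sqrt{15344 - 16900}} = - \frac{45847}{-59 + \sqrt{-1556}} = - \frac{45847}{-59 + 2 i \sqrt{389}}$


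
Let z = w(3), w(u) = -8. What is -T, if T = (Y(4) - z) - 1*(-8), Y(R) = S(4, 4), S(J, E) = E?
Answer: -20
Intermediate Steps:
Y(R) = 4
z = -8
T = 20 (T = (4 - 1*(-8)) - 1*(-8) = (4 + 8) + 8 = 12 + 8 = 20)
-T = -1*20 = -20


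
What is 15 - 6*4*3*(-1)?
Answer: 87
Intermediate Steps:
15 - 6*4*3*(-1) = 15 - 72*(-1) = 15 - 6*(-12) = 15 + 72 = 87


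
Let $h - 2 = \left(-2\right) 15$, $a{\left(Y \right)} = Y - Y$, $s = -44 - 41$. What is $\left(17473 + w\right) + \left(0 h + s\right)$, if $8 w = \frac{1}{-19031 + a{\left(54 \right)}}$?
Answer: $\frac{2647288223}{152248} \approx 17388.0$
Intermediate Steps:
$s = -85$ ($s = -44 - 41 = -85$)
$a{\left(Y \right)} = 0$
$w = - \frac{1}{152248}$ ($w = \frac{1}{8 \left(-19031 + 0\right)} = \frac{1}{8 \left(-19031\right)} = \frac{1}{8} \left(- \frac{1}{19031}\right) = - \frac{1}{152248} \approx -6.5682 \cdot 10^{-6}$)
$h = -28$ ($h = 2 - 30 = -28$)
$\left(17473 + w\right) + \left(0 h + s\right) = \left(17473 - \frac{1}{152248}\right) + \left(0 \left(-28\right) - 85\right) = \frac{2660229303}{152248} + \left(0 - 85\right) = \frac{2660229303}{152248} - 85 = \frac{2647288223}{152248}$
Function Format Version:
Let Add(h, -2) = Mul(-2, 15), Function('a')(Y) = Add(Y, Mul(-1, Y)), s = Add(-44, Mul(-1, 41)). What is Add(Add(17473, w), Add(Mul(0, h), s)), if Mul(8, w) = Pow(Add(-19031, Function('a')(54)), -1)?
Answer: Rational(2647288223, 152248) ≈ 17388.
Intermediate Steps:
s = -85 (s = Add(-44, -41) = -85)
Function('a')(Y) = 0
w = Rational(-1, 152248) (w = Mul(Rational(1, 8), Pow(Add(-19031, 0), -1)) = Mul(Rational(1, 8), Pow(-19031, -1)) = Mul(Rational(1, 8), Rational(-1, 19031)) = Rational(-1, 152248) ≈ -6.5682e-6)
h = -28 (h = Add(2, Mul(-2, 15)) = Add(2, -30) = -28)
Add(Add(17473, w), Add(Mul(0, h), s)) = Add(Add(17473, Rational(-1, 152248)), Add(Mul(0, -28), -85)) = Add(Rational(2660229303, 152248), Add(0, -85)) = Add(Rational(2660229303, 152248), -85) = Rational(2647288223, 152248)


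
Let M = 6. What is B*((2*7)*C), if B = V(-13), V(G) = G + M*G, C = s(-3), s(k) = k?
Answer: 3822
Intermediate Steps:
C = -3
V(G) = 7*G (V(G) = G + 6*G = 7*G)
B = -91 (B = 7*(-13) = -91)
B*((2*7)*C) = -91*2*7*(-3) = -1274*(-3) = -91*(-42) = 3822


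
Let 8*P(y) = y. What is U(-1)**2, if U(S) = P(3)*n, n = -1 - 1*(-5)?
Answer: 9/4 ≈ 2.2500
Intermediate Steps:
P(y) = y/8
n = 4 (n = -1 + 5 = 4)
U(S) = 3/2 (U(S) = ((1/8)*3)*4 = (3/8)*4 = 3/2)
U(-1)**2 = (3/2)**2 = 9/4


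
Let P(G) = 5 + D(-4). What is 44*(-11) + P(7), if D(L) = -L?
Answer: -475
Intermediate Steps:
P(G) = 9 (P(G) = 5 - 1*(-4) = 5 + 4 = 9)
44*(-11) + P(7) = 44*(-11) + 9 = -484 + 9 = -475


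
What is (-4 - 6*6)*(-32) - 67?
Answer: 1213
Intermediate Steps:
(-4 - 6*6)*(-32) - 67 = (-4 - 36)*(-32) - 67 = -40*(-32) - 67 = 1280 - 67 = 1213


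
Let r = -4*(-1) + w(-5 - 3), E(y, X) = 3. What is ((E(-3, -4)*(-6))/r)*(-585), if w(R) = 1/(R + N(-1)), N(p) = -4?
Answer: 126360/47 ≈ 2688.5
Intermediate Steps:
w(R) = 1/(-4 + R) (w(R) = 1/(R - 4) = 1/(-4 + R))
r = 47/12 (r = -4*(-1) + 1/(-4 + (-5 - 3)) = 4 + 1/(-4 - 8) = 4 + 1/(-12) = 4 - 1/12 = 47/12 ≈ 3.9167)
((E(-3, -4)*(-6))/r)*(-585) = ((3*(-6))/(47/12))*(-585) = -18*12/47*(-585) = -216/47*(-585) = 126360/47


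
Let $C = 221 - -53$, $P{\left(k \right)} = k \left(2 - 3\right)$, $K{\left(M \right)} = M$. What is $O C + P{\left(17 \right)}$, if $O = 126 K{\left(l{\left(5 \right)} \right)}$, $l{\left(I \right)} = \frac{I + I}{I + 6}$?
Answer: $\frac{345053}{11} \approx 31368.0$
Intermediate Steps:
$l{\left(I \right)} = \frac{2 I}{6 + I}$
$P{\left(k \right)} = - k$ ($P{\left(k \right)} = k \left(-1\right) = - k$)
$C = 274$ ($C = 221 + 53 = 274$)
$O = \frac{1260}{11}$ ($O = 126 \cdot 2 \cdot 5 \frac{1}{6 + 5} = 126 \cdot 2 \cdot 5 \cdot \frac{1}{11} = 126 \cdot \frac{10}{11} = \frac{1260}{11} \approx 114.55$)
$O C + P{\left(17 \right)} = \frac{1260}{11} \cdot 274 - 17 = \frac{345240}{11} - 17 = \frac{345053}{11}$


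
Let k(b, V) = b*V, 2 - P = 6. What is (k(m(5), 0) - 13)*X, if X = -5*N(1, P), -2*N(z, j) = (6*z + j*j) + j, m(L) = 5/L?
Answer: -585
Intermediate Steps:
P = -4 (P = 2 - 1*6 = 2 - 6 = -4)
N(z, j) = -3*z - j/2 - j**2/2 (N(z, j) = -((6*z + j*j) + j)/2 = -((6*z + j**2) + j)/2 = -((j**2 + 6*z) + j)/2 = -(j + j**2 + 6*z)/2 = -3*z - j/2 - j**2/2)
X = 45 (X = -5*(-3*1 - 1/2*(-4) - 1/2*(-4)**2) = -5*(-3 + 2 - 1/2*16) = -5*(-3 + 2 - 8) = -5*(-9) = 45)
k(b, V) = V*b
(k(m(5), 0) - 13)*X = (0*(5/5) - 13)*45 = (0*(5*(1/5)) - 13)*45 = (0*1 - 13)*45 = (0 - 13)*45 = -13*45 = -585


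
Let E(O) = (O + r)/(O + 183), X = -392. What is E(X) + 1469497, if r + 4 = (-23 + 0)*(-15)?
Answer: 307124924/209 ≈ 1.4695e+6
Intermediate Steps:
r = 341 (r = -4 + (-23 + 0)*(-15) = -4 - 23*(-15) = -4 + 345 = 341)
E(O) = (341 + O)/(183 + O) (E(O) = (O + 341)/(O + 183) = (341 + O)/(183 + O))
E(X) + 1469497 = (341 - 392)/(183 - 392) + 1469497 = -51/(-209) + 1469497 = -1/209*(-51) + 1469497 = 51/209 + 1469497 = 307124924/209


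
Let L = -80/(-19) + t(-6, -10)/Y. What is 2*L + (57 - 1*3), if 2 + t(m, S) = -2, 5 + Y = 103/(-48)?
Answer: 414094/6517 ≈ 63.541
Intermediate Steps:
Y = -343/48 (Y = -5 + 103/(-48) = -5 + 103*(-1/48) = -5 - 103/48 = -343/48 ≈ -7.1458)
t(m, S) = -4 (t(m, S) = -2 - 2 = -4)
L = 31088/6517 (L = -80/(-19) - 4/(-343/48) = -80*(-1/19) - 4*(-48/343) = 80/19 + 192/343 = 31088/6517 ≈ 4.7703)
2*L + (57 - 1*3) = 2*(31088/6517) + (57 - 1*3) = 62176/6517 + (57 - 3) = 62176/6517 + 54 = 414094/6517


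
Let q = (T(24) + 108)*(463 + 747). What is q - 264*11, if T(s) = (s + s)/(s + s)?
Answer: 128986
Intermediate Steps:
T(s) = 1 (T(s) = (2*s)/((2*s)) = (2*s)*(1/(2*s)) = 1)
q = 131890 (q = (1 + 108)*(463 + 747) = 109*1210 = 131890)
q - 264*11 = 131890 - 264*11 = 131890 - 2904 = 128986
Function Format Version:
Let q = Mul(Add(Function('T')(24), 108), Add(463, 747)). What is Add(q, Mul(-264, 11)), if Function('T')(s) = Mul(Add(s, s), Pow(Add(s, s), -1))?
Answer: 128986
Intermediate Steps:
Function('T')(s) = 1 (Function('T')(s) = Mul(Mul(2, s), Pow(Mul(2, s), -1)) = Mul(Mul(2, s), Mul(Rational(1, 2), Pow(s, -1))) = 1)
q = 131890 (q = Mul(Add(1, 108), Add(463, 747)) = Mul(109, 1210) = 131890)
Add(q, Mul(-264, 11)) = Add(131890, Mul(-264, 11)) = Add(131890, -2904) = 128986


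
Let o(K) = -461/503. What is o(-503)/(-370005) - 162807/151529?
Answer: -30300350374736/28201443285435 ≈ -1.0744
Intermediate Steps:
o(K) = -461/503 (o(K) = -461*1/503 = -461/503)
o(-503)/(-370005) - 162807/151529 = -461/503/(-370005) - 162807/151529 = -461/503*(-1/370005) - 162807*1/151529 = 461/186112515 - 162807/151529 = -30300350374736/28201443285435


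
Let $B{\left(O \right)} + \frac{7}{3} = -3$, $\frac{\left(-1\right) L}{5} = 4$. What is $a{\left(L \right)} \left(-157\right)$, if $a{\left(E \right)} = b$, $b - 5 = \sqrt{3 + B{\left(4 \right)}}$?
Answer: $-785 - \frac{157 i \sqrt{21}}{3} \approx -785.0 - 239.82 i$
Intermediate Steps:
$L = -20$ ($L = \left(-5\right) 4 = -20$)
$B{\left(O \right)} = - \frac{16}{3}$ ($B{\left(O \right)} = - \frac{7}{3} - 3 = - \frac{16}{3}$)
$b = 5 + \frac{i \sqrt{21}}{3}$ ($b = 5 + \sqrt{3 - \frac{16}{3}} = 5 + \sqrt{- \frac{7}{3}} = 5 + \frac{i \sqrt{21}}{3} \approx 5.0 + 1.5275 i$)
$a{\left(E \right)} = 5 + \frac{i \sqrt{21}}{3}$
$a{\left(L \right)} \left(-157\right) = \left(5 + \frac{i \sqrt{21}}{3}\right) \left(-157\right) = -785 - \frac{157 i \sqrt{21}}{3}$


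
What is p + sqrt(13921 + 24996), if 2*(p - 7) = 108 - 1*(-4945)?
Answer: 5067/2 + sqrt(38917) ≈ 2730.8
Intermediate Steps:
p = 5067/2 (p = 7 + (108 - 1*(-4945))/2 = 7 + (108 + 4945)/2 = 7 + (1/2)*5053 = 7 + 5053/2 = 5067/2 ≈ 2533.5)
p + sqrt(13921 + 24996) = 5067/2 + sqrt(13921 + 24996) = 5067/2 + sqrt(38917)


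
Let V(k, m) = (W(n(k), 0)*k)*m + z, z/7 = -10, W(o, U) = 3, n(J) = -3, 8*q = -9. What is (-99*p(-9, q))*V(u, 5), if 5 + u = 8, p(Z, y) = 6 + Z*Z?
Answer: 215325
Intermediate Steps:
q = -9/8 (q = (⅛)*(-9) = -9/8 ≈ -1.1250)
p(Z, y) = 6 + Z²
u = 3 (u = -5 + 8 = 3)
z = -70 (z = 7*(-10) = -70)
V(k, m) = -70 + 3*k*m (V(k, m) = (3*k)*m - 70 = 3*k*m - 70 = -70 + 3*k*m)
(-99*p(-9, q))*V(u, 5) = (-99*(6 + (-9)²))*(-70 + 3*3*5) = (-99*(6 + 81))*(-70 + 45) = -99*87*(-25) = -8613*(-25) = 215325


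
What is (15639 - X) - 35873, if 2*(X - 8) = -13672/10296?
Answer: -52101199/2574 ≈ -20241.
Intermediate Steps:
X = 18883/2574 (X = 8 + (-13672/10296)/2 = 8 + (-13672*1/10296)/2 = 8 + (1/2)*(-1709/1287) = 8 - 1709/2574 = 18883/2574 ≈ 7.3361)
(15639 - X) - 35873 = (15639 - 1*18883/2574) - 35873 = (15639 - 18883/2574) - 35873 = 40235903/2574 - 35873 = -52101199/2574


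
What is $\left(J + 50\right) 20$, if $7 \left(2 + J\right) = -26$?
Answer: $\frac{6200}{7} \approx 885.71$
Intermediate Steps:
$J = - \frac{40}{7}$ ($J = -2 + \frac{1}{7} \left(-26\right) = -2 - \frac{26}{7} = - \frac{40}{7} \approx -5.7143$)
$\left(J + 50\right) 20 = \left(- \frac{40}{7} + 50\right) 20 = \frac{310}{7} \cdot 20 = \frac{6200}{7}$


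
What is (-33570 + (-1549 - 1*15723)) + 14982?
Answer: -35860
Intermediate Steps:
(-33570 + (-1549 - 1*15723)) + 14982 = (-33570 + (-1549 - 15723)) + 14982 = (-33570 - 17272) + 14982 = -50842 + 14982 = -35860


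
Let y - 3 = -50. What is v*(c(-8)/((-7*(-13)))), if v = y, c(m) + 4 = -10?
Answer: 94/13 ≈ 7.2308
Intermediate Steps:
c(m) = -14 (c(m) = -4 - 10 = -14)
y = -47 (y = 3 - 50 = -47)
v = -47
v*(c(-8)/((-7*(-13)))) = -(-658)/((-7*(-13))) = -(-658)/91 = -47*(-2/13) = 94/13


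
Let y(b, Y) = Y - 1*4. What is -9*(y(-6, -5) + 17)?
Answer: -72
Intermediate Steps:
y(b, Y) = -4 + Y (y(b, Y) = Y - 4 = -4 + Y)
-9*(y(-6, -5) + 17) = -9*((-4 - 5) + 17) = -9*(-9 + 17) = -9*8 = -72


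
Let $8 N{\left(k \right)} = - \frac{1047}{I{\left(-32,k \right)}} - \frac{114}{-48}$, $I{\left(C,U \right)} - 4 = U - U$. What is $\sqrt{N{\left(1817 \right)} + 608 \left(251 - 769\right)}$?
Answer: $\frac{i \sqrt{20158491}}{8} \approx 561.23 i$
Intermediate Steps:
$I{\left(C,U \right)} = 4$ ($I{\left(C,U \right)} = 4 + \left(U - U\right) = 4 + 0 = 4$)
$N{\left(k \right)} = - \frac{2075}{64}$ ($N{\left(k \right)} = \frac{- \frac{1047}{4} - \frac{114}{-48}}{8} = \frac{\left(-1047\right) \frac{1}{4} - - \frac{19}{8}}{8} = \frac{- \frac{1047}{4} + \frac{19}{8}}{8} = \frac{1}{8} \left(- \frac{2075}{8}\right) = - \frac{2075}{64}$)
$\sqrt{N{\left(1817 \right)} + 608 \left(251 - 769\right)} = \sqrt{- \frac{2075}{64} + 608 \left(251 - 769\right)} = \sqrt{- \frac{2075}{64} + 608 \left(-518\right)} = \sqrt{- \frac{2075}{64} - 314944} = \sqrt{- \frac{20158491}{64}} = \frac{i \sqrt{20158491}}{8}$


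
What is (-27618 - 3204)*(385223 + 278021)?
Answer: -20442506568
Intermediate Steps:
(-27618 - 3204)*(385223 + 278021) = -30822*663244 = -20442506568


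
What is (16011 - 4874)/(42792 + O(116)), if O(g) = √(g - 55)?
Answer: 476574504/1831155203 - 11137*√61/1831155203 ≈ 0.26021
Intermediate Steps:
O(g) = √(-55 + g)
(16011 - 4874)/(42792 + O(116)) = (16011 - 4874)/(42792 + √(-55 + 116)) = 11137/(42792 + √61)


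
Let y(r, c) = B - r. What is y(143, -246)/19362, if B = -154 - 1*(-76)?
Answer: -221/19362 ≈ -0.011414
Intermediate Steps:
B = -78 (B = -154 + 76 = -78)
y(r, c) = -78 - r
y(143, -246)/19362 = (-78 - 1*143)/19362 = (-78 - 143)*(1/19362) = -221*1/19362 = -221/19362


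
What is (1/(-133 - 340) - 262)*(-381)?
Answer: 47216187/473 ≈ 99823.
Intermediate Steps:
(1/(-133 - 340) - 262)*(-381) = (1/(-473) - 262)*(-381) = (-1/473 - 262)*(-381) = -123927/473*(-381) = 47216187/473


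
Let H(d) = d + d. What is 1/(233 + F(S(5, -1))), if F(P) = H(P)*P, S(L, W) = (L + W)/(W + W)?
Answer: 1/241 ≈ 0.0041494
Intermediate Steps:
H(d) = 2*d
S(L, W) = (L + W)/(2*W) (S(L, W) = (L + W)/((2*W)) = (L + W)*(1/(2*W)) = (L + W)/(2*W))
F(P) = 2*P² (F(P) = (2*P)*P = 2*P²)
1/(233 + F(S(5, -1))) = 1/(233 + 2*((½)*(5 - 1)/(-1))²) = 1/(233 + 2*((½)*(-1)*4)²) = 1/(233 + 2*(-2)²) = 1/(233 + 2*4) = 1/(233 + 8) = 1/241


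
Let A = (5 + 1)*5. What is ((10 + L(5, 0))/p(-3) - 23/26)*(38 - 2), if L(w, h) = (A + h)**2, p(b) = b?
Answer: -142374/13 ≈ -10952.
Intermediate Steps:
A = 30 (A = 6*5 = 30)
L(w, h) = (30 + h)**2
((10 + L(5, 0))/p(-3) - 23/26)*(38 - 2) = ((10 + (30 + 0)**2)/(-3) - 23/26)*(38 - 2) = ((10 + 30**2)*(-1/3) - 23*1/26)*36 = ((10 + 900)*(-1/3) - 23/26)*36 = (910*(-1/3) - 23/26)*36 = (-910/3 - 23/26)*36 = -23729/78*36 = -142374/13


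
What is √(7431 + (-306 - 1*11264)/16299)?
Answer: √219323507489/5433 ≈ 86.199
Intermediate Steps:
√(7431 + (-306 - 1*11264)/16299) = √(7431 + (-306 - 11264)*(1/16299)) = √(7431 - 11570*1/16299) = √(7431 - 11570/16299) = √(121106299/16299) = √219323507489/5433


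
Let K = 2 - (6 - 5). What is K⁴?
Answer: 1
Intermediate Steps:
K = 1 (K = 2 - 1*1 = 2 - 1 = 1)
K⁴ = 1⁴ = 1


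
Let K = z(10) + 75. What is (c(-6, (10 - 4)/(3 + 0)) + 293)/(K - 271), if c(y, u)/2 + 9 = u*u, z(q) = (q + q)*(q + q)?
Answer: 283/204 ≈ 1.3873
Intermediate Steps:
z(q) = 4*q² (z(q) = (2*q)*(2*q) = 4*q²)
c(y, u) = -18 + 2*u² (c(y, u) = -18 + 2*(u*u) = -18 + 2*u²)
K = 475 (K = 4*10² + 75 = 4*100 + 75 = 400 + 75 = 475)
(c(-6, (10 - 4)/(3 + 0)) + 293)/(K - 271) = ((-18 + 2*((10 - 4)/(3 + 0))²) + 293)/(475 - 271) = ((-18 + 2*(6/3)²) + 293)/204 = ((-18 + 2*(6*(⅓))²) + 293)*(1/204) = ((-18 + 2*2²) + 293)*(1/204) = ((-18 + 2*4) + 293)*(1/204) = ((-18 + 8) + 293)*(1/204) = (-10 + 293)*(1/204) = 283*(1/204) = 283/204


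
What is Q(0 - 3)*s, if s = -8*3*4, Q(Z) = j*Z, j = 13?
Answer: 3744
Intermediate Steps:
Q(Z) = 13*Z
s = -96 (s = -24*4 = -96)
Q(0 - 3)*s = (13*(0 - 3))*(-96) = (13*(-3))*(-96) = -39*(-96) = 3744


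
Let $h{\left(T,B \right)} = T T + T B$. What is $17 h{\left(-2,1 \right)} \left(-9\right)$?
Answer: $-306$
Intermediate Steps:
$h{\left(T,B \right)} = T^{2} + B T$
$17 h{\left(-2,1 \right)} \left(-9\right) = 17 \left(- 2 \left(1 - 2\right)\right) \left(-9\right) = 17 \left(\left(-2\right) \left(-1\right)\right) \left(-9\right) = 17 \cdot 2 \left(-9\right) = 34 \left(-9\right) = -306$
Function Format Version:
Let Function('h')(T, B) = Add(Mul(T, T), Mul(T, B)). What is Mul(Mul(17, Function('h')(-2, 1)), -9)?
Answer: -306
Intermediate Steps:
Function('h')(T, B) = Add(Pow(T, 2), Mul(B, T))
Mul(Mul(17, Function('h')(-2, 1)), -9) = Mul(Mul(17, Mul(-2, Add(1, -2))), -9) = Mul(Mul(17, Mul(-2, -1)), -9) = Mul(Mul(17, 2), -9) = Mul(34, -9) = -306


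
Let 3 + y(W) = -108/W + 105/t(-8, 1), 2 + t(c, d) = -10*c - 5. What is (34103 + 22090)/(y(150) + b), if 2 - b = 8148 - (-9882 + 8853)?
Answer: -102552225/16748539 ≈ -6.1231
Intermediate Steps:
t(c, d) = -7 - 10*c (t(c, d) = -2 + (-10*c - 5) = -2 + (-5 - 10*c) = -7 - 10*c)
b = -9175 (b = 2 - (8148 - (-9882 + 8853)) = 2 - (8148 - 1*(-1029)) = 2 - (8148 + 1029) = 2 - 1*9177 = 2 - 9177 = -9175)
y(W) = -114/73 - 108/W (y(W) = -3 + (-108/W + 105/(-7 - 10*(-8))) = -3 + (-108/W + 105/(-7 + 80)) = -3 + (-108/W + 105/73) = -3 + (105/73 - 108/W) = -114/73 - 108/W)
(34103 + 22090)/(y(150) + b) = (34103 + 22090)/((-114/73 - 108/150) - 9175) = 56193/((-114/73 - 108*1/150) - 9175) = 56193/((-114/73 - 18/25) - 9175) = 56193/(-4164/1825 - 9175) = 56193/(-16748539/1825) = 56193*(-1825/16748539) = -102552225/16748539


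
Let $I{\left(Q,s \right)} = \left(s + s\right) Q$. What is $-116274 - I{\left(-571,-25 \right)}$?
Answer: $-144824$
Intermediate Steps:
$I{\left(Q,s \right)} = 2 Q s$ ($I{\left(Q,s \right)} = 2 s Q = 2 Q s$)
$-116274 - I{\left(-571,-25 \right)} = -116274 - 2 \left(-571\right) \left(-25\right) = -116274 - 28550 = -144824$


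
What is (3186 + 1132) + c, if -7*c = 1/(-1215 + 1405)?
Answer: 5742939/1330 ≈ 4318.0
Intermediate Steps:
c = -1/1330 (c = -1/(7*(-1215 + 1405)) = -⅐/190 = -⅐*1/190 = -1/1330 ≈ -0.00075188)
(3186 + 1132) + c = (3186 + 1132) - 1/1330 = 4318 - 1/1330 = 5742939/1330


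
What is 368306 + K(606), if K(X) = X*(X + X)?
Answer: 1102778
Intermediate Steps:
K(X) = 2*X**2 (K(X) = X*(2*X) = 2*X**2)
368306 + K(606) = 368306 + 2*606**2 = 368306 + 2*367236 = 368306 + 734472 = 1102778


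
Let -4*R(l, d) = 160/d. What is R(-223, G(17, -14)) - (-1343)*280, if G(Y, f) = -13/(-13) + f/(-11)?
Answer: 1880112/5 ≈ 3.7602e+5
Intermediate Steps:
G(Y, f) = 1 - f/11 (G(Y, f) = -13*(-1/13) + f*(-1/11) = 1 - f/11)
R(l, d) = -40/d
R(-223, G(17, -14)) - (-1343)*280 = -40/(1 - 1/11*(-14)) - (-1343)*280 = -40/(1 + 14/11) - 1*(-376040) = -40/25/11 + 376040 = -40*11/25 + 376040 = -88/5 + 376040 = 1880112/5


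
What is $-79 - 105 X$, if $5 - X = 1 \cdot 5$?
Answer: $-79$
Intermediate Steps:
$X = 0$ ($X = 5 - 1 \cdot 5 = 5 - 5 = 0$)
$-79 - 105 X = -79 - 0 = -79 + 0 = -79$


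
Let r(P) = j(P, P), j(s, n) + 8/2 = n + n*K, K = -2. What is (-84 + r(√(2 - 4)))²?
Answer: (88 + I*√2)² ≈ 7742.0 + 248.9*I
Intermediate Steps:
j(s, n) = -4 - n (j(s, n) = -4 + (n + n*(-2)) = -4 + (n - 2*n) = -4 - n)
r(P) = -4 - P
(-84 + r(√(2 - 4)))² = (-84 + (-4 - √(2 - 4)))² = (-84 + (-4 - √(-2)))² = (-84 + (-4 - I*√2))² = (-88 - I*√2)²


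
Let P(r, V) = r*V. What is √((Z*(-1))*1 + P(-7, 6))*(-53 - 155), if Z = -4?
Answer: -208*I*√38 ≈ -1282.2*I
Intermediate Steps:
P(r, V) = V*r
√((Z*(-1))*1 + P(-7, 6))*(-53 - 155) = √(-4*(-1)*1 + 6*(-7))*(-53 - 155) = √(4*1 - 42)*(-208) = √(4 - 42)*(-208) = √(-38)*(-208) = (I*√38)*(-208) = -208*I*√38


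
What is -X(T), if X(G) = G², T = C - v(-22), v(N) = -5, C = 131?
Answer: -18496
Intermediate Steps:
T = 136 (T = 131 - 1*(-5) = 131 + 5 = 136)
-X(T) = -1*136² = -1*18496 = -18496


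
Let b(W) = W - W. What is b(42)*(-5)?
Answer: 0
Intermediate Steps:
b(W) = 0
b(42)*(-5) = 0*(-5) = 0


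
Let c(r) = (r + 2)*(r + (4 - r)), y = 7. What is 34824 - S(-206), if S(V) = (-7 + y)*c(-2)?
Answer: 34824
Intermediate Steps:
c(r) = 8 + 4*r (c(r) = (2 + r)*4 = 8 + 4*r)
S(V) = 0 (S(V) = (-7 + 7)*(8 + 4*(-2)) = 0*(8 - 8) = 0*0 = 0)
34824 - S(-206) = 34824 - 1*0 = 34824 + 0 = 34824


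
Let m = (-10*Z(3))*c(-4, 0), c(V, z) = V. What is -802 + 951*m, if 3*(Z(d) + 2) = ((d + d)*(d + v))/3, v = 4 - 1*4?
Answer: -802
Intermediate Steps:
v = 0 (v = 4 - 4 = 0)
Z(d) = -2 + 2*d²/9 (Z(d) = -2 + (((d + d)*(d + 0))/3)/3 = -2 + (((2*d)*d)*(⅓))/3 = -2 + ((2*d²)*(⅓))/3 = -2 + (2*d²/3)/3 = -2 + 2*d²/9)
m = 0 (m = -10*(-2 + (2/9)*3²)*(-4) = -10*(-2 + (2/9)*9)*(-4) = -10*(-2 + 2)*(-4) = -10*0*(-4) = 0*(-4) = 0)
-802 + 951*m = -802 + 951*0 = -802 + 0 = -802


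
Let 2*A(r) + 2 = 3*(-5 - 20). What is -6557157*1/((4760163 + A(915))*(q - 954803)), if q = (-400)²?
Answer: 13114314/7566722465947 ≈ 1.7332e-6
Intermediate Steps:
A(r) = -77/2 (A(r) = -1 + (3*(-5 - 20))/2 = -1 + (3*(-25))/2 = -1 + (½)*(-75) = -1 - 75/2 = -77/2)
q = 160000
-6557157*1/((4760163 + A(915))*(q - 954803)) = -6557157*1/((160000 - 954803)*(4760163 - 77/2)) = -6557157/((-794803*9520249/2)) = -6557157/(-7566722465947/2) = -6557157*(-2/7566722465947) = 13114314/7566722465947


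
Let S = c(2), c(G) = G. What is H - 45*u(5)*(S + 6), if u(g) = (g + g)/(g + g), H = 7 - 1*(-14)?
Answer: -339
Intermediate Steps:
H = 21 (H = 7 + 14 = 21)
u(g) = 1 (u(g) = (2*g)/((2*g)) = (2*g)*(1/(2*g)) = 1)
S = 2
H - 45*u(5)*(S + 6) = 21 - 45*(2 + 6) = 21 - 45*8 = 21 - 360 = -339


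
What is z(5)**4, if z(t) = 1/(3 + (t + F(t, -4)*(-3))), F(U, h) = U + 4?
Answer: 1/130321 ≈ 7.6734e-6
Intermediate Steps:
F(U, h) = 4 + U
z(t) = 1/(-9 - 2*t) (z(t) = 1/(3 + (t + (4 + t)*(-3))) = 1/(3 + (t + (-12 - 3*t))) = 1/(3 + (-12 - 2*t)) = 1/(-9 - 2*t))
z(5)**4 = (1/(-9 - 2*5))**4 = (1/(-9 - 10))**4 = (1/(-19))**4 = (-1/19)**4 = 1/130321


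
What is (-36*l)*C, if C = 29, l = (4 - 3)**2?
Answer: -1044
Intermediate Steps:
l = 1 (l = 1**2 = 1)
(-36*l)*C = -36*1*29 = -36*29 = -1044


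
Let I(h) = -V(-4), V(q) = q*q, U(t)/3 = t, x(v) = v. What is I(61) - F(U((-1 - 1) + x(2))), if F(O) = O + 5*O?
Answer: -16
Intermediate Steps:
U(t) = 3*t
V(q) = q**2
F(O) = 6*O
I(h) = -16 (I(h) = -1*(-4)**2 = -1*16 = -16)
I(61) - F(U((-1 - 1) + x(2))) = -16 - 6*3*((-1 - 1) + 2) = -16 - 6*3*(-2 + 2) = -16 - 6*3*0 = -16 - 6*0 = -16 - 1*0 = -16 + 0 = -16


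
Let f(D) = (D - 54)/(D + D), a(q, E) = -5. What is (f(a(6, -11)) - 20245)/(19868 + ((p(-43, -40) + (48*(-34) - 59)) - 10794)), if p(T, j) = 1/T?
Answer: -8702813/3174680 ≈ -2.7413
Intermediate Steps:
f(D) = (-54 + D)/(2*D) (f(D) = (-54 + D)/((2*D)) = (-54 + D)*(1/(2*D)) = (-54 + D)/(2*D))
(f(a(6, -11)) - 20245)/(19868 + ((p(-43, -40) + (48*(-34) - 59)) - 10794)) = ((½)*(-54 - 5)/(-5) - 20245)/(19868 + ((1/(-43) + (48*(-34) - 59)) - 10794)) = ((½)*(-⅕)*(-59) - 20245)/(19868 + ((-1/43 + (-1632 - 59)) - 10794)) = (59/10 - 20245)/(19868 + ((-1/43 - 1691) - 10794)) = -202391/(10*(19868 + (-72714/43 - 10794))) = -202391/(10*(19868 - 536856/43)) = -202391/(10*317468/43) = -202391/10*43/317468 = -8702813/3174680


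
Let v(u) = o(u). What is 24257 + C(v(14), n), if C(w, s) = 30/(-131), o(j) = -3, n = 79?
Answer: 3177637/131 ≈ 24257.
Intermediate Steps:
v(u) = -3
C(w, s) = -30/131 (C(w, s) = 30*(-1/131) = -30/131)
24257 + C(v(14), n) = 24257 - 30/131 = 3177637/131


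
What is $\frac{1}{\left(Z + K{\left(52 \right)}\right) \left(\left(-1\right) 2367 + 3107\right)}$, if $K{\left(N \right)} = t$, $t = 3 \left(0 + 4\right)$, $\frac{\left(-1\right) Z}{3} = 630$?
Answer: $- \frac{1}{1389720} \approx -7.1957 \cdot 10^{-7}$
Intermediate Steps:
$Z = -1890$ ($Z = \left(-3\right) 630 = -1890$)
$t = 12$ ($t = 3 \cdot 4 = 12$)
$K{\left(N \right)} = 12$
$\frac{1}{\left(Z + K{\left(52 \right)}\right) \left(\left(-1\right) 2367 + 3107\right)} = \frac{1}{\left(-1890 + 12\right) \left(\left(-1\right) 2367 + 3107\right)} = \frac{1}{\left(-1878\right) \left(-2367 + 3107\right)} = \frac{1}{\left(-1878\right) 740} = \frac{1}{-1389720} = - \frac{1}{1389720}$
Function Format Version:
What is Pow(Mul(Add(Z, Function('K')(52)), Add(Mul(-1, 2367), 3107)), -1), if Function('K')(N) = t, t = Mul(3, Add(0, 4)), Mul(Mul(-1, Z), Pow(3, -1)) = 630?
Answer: Rational(-1, 1389720) ≈ -7.1957e-7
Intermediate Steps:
Z = -1890 (Z = Mul(-3, 630) = -1890)
t = 12 (t = Mul(3, 4) = 12)
Function('K')(N) = 12
Pow(Mul(Add(Z, Function('K')(52)), Add(Mul(-1, 2367), 3107)), -1) = Pow(Mul(Add(-1890, 12), Add(Mul(-1, 2367), 3107)), -1) = Pow(Mul(-1878, Add(-2367, 3107)), -1) = Pow(Mul(-1878, 740), -1) = Pow(-1389720, -1) = Rational(-1, 1389720)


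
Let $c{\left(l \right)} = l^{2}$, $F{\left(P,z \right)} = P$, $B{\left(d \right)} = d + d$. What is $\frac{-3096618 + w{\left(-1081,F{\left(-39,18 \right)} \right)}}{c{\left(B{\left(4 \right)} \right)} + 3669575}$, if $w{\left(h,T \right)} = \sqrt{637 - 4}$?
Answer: $- \frac{1032206}{1223213} + \frac{\sqrt{633}}{3669639} \approx -0.84384$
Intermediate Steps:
$B{\left(d \right)} = 2 d$
$w{\left(h,T \right)} = \sqrt{633}$
$\frac{-3096618 + w{\left(-1081,F{\left(-39,18 \right)} \right)}}{c{\left(B{\left(4 \right)} \right)} + 3669575} = \frac{-3096618 + \sqrt{633}}{\left(2 \cdot 4\right)^{2} + 3669575} = \frac{-3096618 + \sqrt{633}}{8^{2} + 3669575} = \frac{-3096618 + \sqrt{633}}{64 + 3669575} = \frac{-3096618 + \sqrt{633}}{3669639} = \left(-3096618 + \sqrt{633}\right) \frac{1}{3669639} = - \frac{1032206}{1223213} + \frac{\sqrt{633}}{3669639}$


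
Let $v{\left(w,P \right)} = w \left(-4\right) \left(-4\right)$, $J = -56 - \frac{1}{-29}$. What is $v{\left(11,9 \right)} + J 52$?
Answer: $- \frac{79292}{29} \approx -2734.2$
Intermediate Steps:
$J = - \frac{1623}{29}$ ($J = -56 - - \frac{1}{29} = -56 + \frac{1}{29} = - \frac{1623}{29} \approx -55.966$)
$v{\left(w,P \right)} = 16 w$ ($v{\left(w,P \right)} = - 4 w \left(-4\right) = 16 w$)
$v{\left(11,9 \right)} + J 52 = 16 \cdot 11 - \frac{84396}{29} = 176 - \frac{84396}{29} = - \frac{79292}{29}$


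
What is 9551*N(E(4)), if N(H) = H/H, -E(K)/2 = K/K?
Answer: 9551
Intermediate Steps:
E(K) = -2 (E(K) = -2*K/K = -2*1 = -2)
N(H) = 1
9551*N(E(4)) = 9551*1 = 9551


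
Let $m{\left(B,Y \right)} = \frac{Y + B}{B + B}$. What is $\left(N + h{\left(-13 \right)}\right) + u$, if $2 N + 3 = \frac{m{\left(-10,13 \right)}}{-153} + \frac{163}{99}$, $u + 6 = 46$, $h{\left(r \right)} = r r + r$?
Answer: $\frac{13149193}{67320} \approx 195.32$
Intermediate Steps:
$h{\left(r \right)} = r + r^{2}$ ($h{\left(r \right)} = r^{2} + r = r + r^{2}$)
$u = 40$ ($u = -6 + 46 = 40$)
$m{\left(B,Y \right)} = \frac{B + Y}{2 B}$
$N = - \frac{45527}{67320}$ ($N = - \frac{3}{2} + \frac{\frac{\frac{1}{2} \frac{1}{-10} \left(-10 + 13\right)}{-153} + \frac{163}{99}}{2} = - \frac{3}{2} + \frac{\frac{1}{2} \left(- \frac{1}{10}\right) 3 \left(- \frac{1}{153}\right) + 163 \cdot \frac{1}{99}}{2} = - \frac{3}{2} + \frac{\left(- \frac{3}{20}\right) \left(- \frac{1}{153}\right) + \frac{163}{99}}{2} = - \frac{3}{2} + \frac{\frac{1}{1020} + \frac{163}{99}}{2} = - \frac{3}{2} + \frac{1}{2} \cdot \frac{55453}{33660} = - \frac{3}{2} + \frac{55453}{67320} = - \frac{45527}{67320} \approx -0.67628$)
$\left(N + h{\left(-13 \right)}\right) + u = \left(- \frac{45527}{67320} - 13 \left(1 - 13\right)\right) + 40 = \left(- \frac{45527}{67320} - -156\right) + 40 = \left(- \frac{45527}{67320} + 156\right) + 40 = \frac{10456393}{67320} + 40 = \frac{13149193}{67320}$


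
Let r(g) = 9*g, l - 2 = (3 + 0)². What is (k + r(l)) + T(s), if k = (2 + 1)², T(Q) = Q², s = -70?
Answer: 5008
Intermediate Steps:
l = 11 (l = 2 + (3 + 0)² = 2 + 3² = 2 + 9 = 11)
k = 9 (k = 3² = 9)
(k + r(l)) + T(s) = (9 + 9*11) + (-70)² = (9 + 99) + 4900 = 108 + 4900 = 5008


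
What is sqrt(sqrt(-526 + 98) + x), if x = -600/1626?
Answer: sqrt(-27100 + 146882*I*sqrt(107))/271 ≈ 3.1877 + 3.245*I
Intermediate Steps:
x = -100/271 (x = -600*1/1626 = -100/271 ≈ -0.36900)
sqrt(sqrt(-526 + 98) + x) = sqrt(sqrt(-526 + 98) - 100/271) = sqrt(sqrt(-428) - 100/271) = sqrt(2*I*sqrt(107) - 100/271) = sqrt(-100/271 + 2*I*sqrt(107))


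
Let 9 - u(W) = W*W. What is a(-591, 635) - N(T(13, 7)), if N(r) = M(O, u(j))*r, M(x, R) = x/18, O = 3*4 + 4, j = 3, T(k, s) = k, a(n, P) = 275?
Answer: 2371/9 ≈ 263.44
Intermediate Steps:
O = 16 (O = 12 + 4 = 16)
u(W) = 9 - W² (u(W) = 9 - W*W = 9 - W²)
M(x, R) = x/18 (M(x, R) = x*(1/18) = x/18)
N(r) = 8*r/9 (N(r) = ((1/18)*16)*r = 8*r/9)
a(-591, 635) - N(T(13, 7)) = 275 - 8*13/9 = 275 - 1*104/9 = 275 - 104/9 = 2371/9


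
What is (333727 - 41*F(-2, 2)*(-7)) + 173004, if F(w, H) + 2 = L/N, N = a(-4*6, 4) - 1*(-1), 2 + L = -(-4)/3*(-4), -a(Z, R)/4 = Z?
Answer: 147285373/291 ≈ 5.0614e+5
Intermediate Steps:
a(Z, R) = -4*Z
L = -22/3 (L = -2 - (-4)/3*(-4) = -2 - 1*(-4/3)*(-4) = -2 + (4/3)*(-4) = -2 - 16/3 = -22/3 ≈ -7.3333)
N = 97 (N = -(-16)*6 - 1*(-1) = -4*(-24) + 1 = 96 + 1 = 97)
F(w, H) = -604/291 (F(w, H) = -2 - 22/3/97 = -2 - 22/3*1/97 = -2 - 22/291 = -604/291)
(333727 - 41*F(-2, 2)*(-7)) + 173004 = (333727 - 41*(-604/291)*(-7)) + 173004 = (333727 + (24764/291)*(-7)) + 173004 = (333727 - 173348/291) + 173004 = 96941209/291 + 173004 = 147285373/291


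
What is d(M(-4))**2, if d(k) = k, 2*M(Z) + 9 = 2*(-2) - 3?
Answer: 64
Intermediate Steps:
M(Z) = -8 (M(Z) = -9/2 + (2*(-2) - 3)/2 = -9/2 + (-4 - 3)/2 = -9/2 + (1/2)*(-7) = -9/2 - 7/2 = -8)
d(M(-4))**2 = (-8)**2 = 64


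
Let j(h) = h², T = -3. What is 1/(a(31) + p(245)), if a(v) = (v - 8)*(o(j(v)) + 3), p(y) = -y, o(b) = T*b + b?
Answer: -1/44382 ≈ -2.2532e-5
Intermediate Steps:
o(b) = -2*b (o(b) = -3*b + b = -2*b)
a(v) = (-8 + v)*(3 - 2*v²) (a(v) = (v - 8)*(-2*v² + 3) = (-8 + v)*(3 - 2*v²))
1/(a(31) + p(245)) = 1/((-24 - 2*31³ + 3*31 + 16*31²) - 1*245) = 1/((-24 - 2*29791 + 93 + 16*961) - 245) = 1/((-24 - 59582 + 93 + 15376) - 245) = 1/(-44137 - 245) = 1/(-44382) = -1/44382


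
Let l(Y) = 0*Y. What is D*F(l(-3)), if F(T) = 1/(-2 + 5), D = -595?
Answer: -595/3 ≈ -198.33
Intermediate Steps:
l(Y) = 0
F(T) = ⅓ (F(T) = 1/3 = ⅓)
D*F(l(-3)) = -595*⅓ = -595/3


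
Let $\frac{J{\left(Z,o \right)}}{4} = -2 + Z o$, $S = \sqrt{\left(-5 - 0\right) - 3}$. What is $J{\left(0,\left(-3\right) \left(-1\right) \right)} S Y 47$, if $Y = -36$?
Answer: $27072 i \sqrt{2} \approx 38286.0 i$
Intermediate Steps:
$S = 2 i \sqrt{2}$ ($S = \sqrt{\left(-5 + 0\right) - 3} = \sqrt{-5 - 3} = \sqrt{-8} = 2 i \sqrt{2} \approx 2.8284 i$)
$J{\left(Z,o \right)} = -8 + 4 Z o$ ($J{\left(Z,o \right)} = 4 \left(-2 + Z o\right) = -8 + 4 Z o$)
$J{\left(0,\left(-3\right) \left(-1\right) \right)} S Y 47 = \left(-8 + 4 \cdot 0 \left(\left(-3\right) \left(-1\right)\right)\right) 2 i \sqrt{2} \left(-36\right) 47 = \left(-8 + 4 \cdot 0 \cdot 3\right) 2 i \sqrt{2} \left(-36\right) 47 = \left(-8 + 0\right) 2 i \sqrt{2} \left(-36\right) 47 = - 8 \cdot 2 i \sqrt{2} \left(-36\right) 47 = - 16 i \sqrt{2} \left(-36\right) 47 = 576 i \sqrt{2} \cdot 47 = 27072 i \sqrt{2}$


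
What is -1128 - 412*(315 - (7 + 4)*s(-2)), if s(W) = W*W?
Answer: -112780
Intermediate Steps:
s(W) = W²
-1128 - 412*(315 - (7 + 4)*s(-2)) = -1128 - 412*(315 - (7 + 4)*(-2)²) = -1128 - 412*(315 - 11*4) = -1128 - 412*(315 - 1*44) = -1128 - 412*(315 - 44) = -1128 - 412*271 = -1128 - 111652 = -112780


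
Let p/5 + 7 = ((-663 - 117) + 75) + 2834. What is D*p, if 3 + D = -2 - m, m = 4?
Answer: -95490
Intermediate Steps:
p = 10610 (p = -35 + 5*(((-663 - 117) + 75) + 2834) = -35 + 5*((-780 + 75) + 2834) = -35 + 5*(-705 + 2834) = -35 + 5*2129 = -35 + 10645 = 10610)
D = -9 (D = -3 + (-2 - 1*4) = -3 + (-2 - 4) = -3 - 6 = -9)
D*p = -9*10610 = -95490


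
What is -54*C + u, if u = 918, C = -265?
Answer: 15228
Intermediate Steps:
-54*C + u = -54*(-265) + 918 = 14310 + 918 = 15228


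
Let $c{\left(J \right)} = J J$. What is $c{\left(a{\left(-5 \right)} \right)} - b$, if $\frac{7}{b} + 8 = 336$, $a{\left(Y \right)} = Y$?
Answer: $\frac{8193}{328} \approx 24.979$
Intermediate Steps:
$b = \frac{7}{328}$ ($b = \frac{7}{-8 + 336} = \frac{7}{328} \approx 0.021341$)
$c{\left(J \right)} = J^{2}$
$c{\left(a{\left(-5 \right)} \right)} - b = \left(-5\right)^{2} - \frac{7}{328} = 25 - \frac{7}{328} = \frac{8193}{328}$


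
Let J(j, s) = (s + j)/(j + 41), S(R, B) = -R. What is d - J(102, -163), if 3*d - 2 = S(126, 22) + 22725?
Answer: 3232126/429 ≈ 7534.1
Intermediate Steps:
J(j, s) = (j + s)/(41 + j)
d = 22601/3 (d = ⅔ + (-1*126 + 22725)/3 = ⅔ + (-126 + 22725)/3 = ⅔ + (⅓)*22599 = ⅔ + 7533 = 22601/3 ≈ 7533.7)
d - J(102, -163) = 22601/3 - (102 - 163)/(41 + 102) = 22601/3 - (-61)/143 = 22601/3 - 1*(-61/143) = 22601/3 + 61/143 = 3232126/429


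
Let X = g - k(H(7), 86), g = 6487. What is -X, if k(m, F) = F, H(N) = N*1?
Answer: -6401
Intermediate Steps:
H(N) = N
X = 6401 (X = 6487 - 1*86 = 6487 - 86 = 6401)
-X = -1*6401 = -6401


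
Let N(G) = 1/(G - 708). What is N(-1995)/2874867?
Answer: -1/7770765501 ≈ -1.2869e-10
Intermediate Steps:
N(G) = 1/(-708 + G)
N(-1995)/2874867 = 1/(-708 - 1995*2874867) = (1/2874867)/(-2703) = -1/2703*1/2874867 = -1/7770765501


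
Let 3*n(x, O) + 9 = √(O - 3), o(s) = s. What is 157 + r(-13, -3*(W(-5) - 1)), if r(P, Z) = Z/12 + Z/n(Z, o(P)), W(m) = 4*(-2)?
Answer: 58873/388 - 324*I/97 ≈ 151.73 - 3.3402*I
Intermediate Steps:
n(x, O) = -3 + √(-3 + O)/3 (n(x, O) = -3 + √(O - 3)/3 = -3 + √(-3 + O)/3)
W(m) = -8
r(P, Z) = Z/12 + Z/(-3 + √(-3 + P)/3)
157 + r(-13, -3*(W(-5) - 1)) = 157 + (-3*(-8 - 1))*(27 + √(-3 - 13))/(12*(-9 + √(-3 - 13))) = 157 + (-3*(-9))*(27 + √(-16))/(12*(-9 + √(-16))) = 157 + (1/12)*27*(27 + 4*I)/(-9 + 4*I) = 157 + (1/12)*27*((-9 - 4*I)/97)*(27 + 4*I) = 157 + 9*(-9 - 4*I)*(27 + 4*I)/388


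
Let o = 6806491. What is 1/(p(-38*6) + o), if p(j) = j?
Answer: 1/6806263 ≈ 1.4692e-7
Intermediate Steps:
1/(p(-38*6) + o) = 1/(-38*6 + 6806491) = 1/(-228 + 6806491) = 1/6806263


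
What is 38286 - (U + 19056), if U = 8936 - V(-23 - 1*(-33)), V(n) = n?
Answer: 10304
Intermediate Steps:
U = 8926 (U = 8936 - (-23 - 1*(-33)) = 8936 - (-23 + 33) = 8936 - 1*10 = 8936 - 10 = 8926)
38286 - (U + 19056) = 38286 - (8926 + 19056) = 38286 - 1*27982 = 38286 - 27982 = 10304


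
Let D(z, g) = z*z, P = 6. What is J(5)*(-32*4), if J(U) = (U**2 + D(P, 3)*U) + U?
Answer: -26880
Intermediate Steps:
D(z, g) = z**2
J(U) = U**2 + 37*U (J(U) = (U**2 + 6**2*U) + U = (U**2 + 36*U) + U = U**2 + 37*U)
J(5)*(-32*4) = (5*(37 + 5))*(-32*4) = (5*42)*(-128) = 210*(-128) = -26880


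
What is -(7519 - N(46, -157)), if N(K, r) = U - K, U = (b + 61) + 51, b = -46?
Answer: -7499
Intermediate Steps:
U = 66 (U = (-46 + 61) + 51 = 15 + 51 = 66)
N(K, r) = 66 - K
-(7519 - N(46, -157)) = -(7519 - (66 - 1*46)) = -(7519 - (66 - 46)) = -(7519 - 1*20) = -(7519 - 20) = -1*7499 = -7499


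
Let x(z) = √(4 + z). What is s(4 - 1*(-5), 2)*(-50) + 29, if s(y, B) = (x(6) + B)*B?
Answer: -171 - 100*√10 ≈ -487.23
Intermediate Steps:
s(y, B) = B*(B + √10) (s(y, B) = (√(4 + 6) + B)*B = (√10 + B)*B = (B + √10)*B = B*(B + √10))
s(4 - 1*(-5), 2)*(-50) + 29 = (2*(2 + √10))*(-50) + 29 = (4 + 2*√10)*(-50) + 29 = (-200 - 100*√10) + 29 = -171 - 100*√10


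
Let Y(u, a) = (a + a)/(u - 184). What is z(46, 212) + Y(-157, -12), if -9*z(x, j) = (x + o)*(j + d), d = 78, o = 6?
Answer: -5142064/3069 ≈ -1675.5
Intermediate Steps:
Y(u, a) = 2*a/(-184 + u) (Y(u, a) = (2*a)/(-184 + u) = 2*a/(-184 + u))
z(x, j) = -(6 + x)*(78 + j)/9 (z(x, j) = -(x + 6)*(j + 78)/9 = -(6 + x)*(78 + j)/9)
z(46, 212) + Y(-157, -12) = (-52 - 26/3*46 - 2/3*212 - 1/9*212*46) + 2*(-12)/(-184 - 157) = (-52 - 1196/3 - 424/3 - 9752/9) + 2*(-12)/(-341) = -15080/9 + 2*(-12)*(-1/341) = -15080/9 + 24/341 = -5142064/3069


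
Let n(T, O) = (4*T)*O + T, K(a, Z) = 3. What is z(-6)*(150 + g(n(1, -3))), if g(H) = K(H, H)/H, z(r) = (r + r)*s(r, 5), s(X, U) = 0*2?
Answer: 0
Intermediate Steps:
s(X, U) = 0
z(r) = 0 (z(r) = (r + r)*0 = (2*r)*0 = 0)
n(T, O) = T + 4*O*T (n(T, O) = 4*O*T + T = T + 4*O*T)
g(H) = 3/H
z(-6)*(150 + g(n(1, -3))) = 0*(150 + 3/((1*(1 + 4*(-3))))) = 0*(150 + 3/((1*(1 - 12)))) = 0*(150 + 3/((1*(-11)))) = 0*(150 + 3/(-11)) = 0*(150 + 3*(-1/11)) = 0*(150 - 3/11) = 0*(1647/11) = 0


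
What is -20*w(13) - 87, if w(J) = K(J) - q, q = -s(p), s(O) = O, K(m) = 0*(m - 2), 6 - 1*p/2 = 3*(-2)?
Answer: -567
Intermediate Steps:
p = 24 (p = 12 - 6*(-2) = 12 - 2*(-6) = 12 + 12 = 24)
K(m) = 0 (K(m) = 0*(-2 + m) = 0)
q = -24 (q = -1*24 = -24)
w(J) = 24 (w(J) = 0 - 1*(-24) = 0 + 24 = 24)
-20*w(13) - 87 = -20*24 - 87 = -480 - 87 = -567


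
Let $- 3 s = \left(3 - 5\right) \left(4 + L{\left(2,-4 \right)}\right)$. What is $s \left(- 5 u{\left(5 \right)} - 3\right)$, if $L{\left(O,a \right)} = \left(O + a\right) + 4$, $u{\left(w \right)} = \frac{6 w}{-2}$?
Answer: $288$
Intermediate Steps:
$u{\left(w \right)} = - 3 w$ ($u{\left(w \right)} = 6 w \left(- \frac{1}{2}\right) = - 3 w$)
$L{\left(O,a \right)} = 4 + O + a$
$s = 4$ ($s = - \frac{\left(3 - 5\right) \left(4 + \left(4 + 2 - 4\right)\right)}{3} = - \frac{\left(-2\right) \left(4 + 2\right)}{3} = - \frac{\left(-2\right) 6}{3} = \left(- \frac{1}{3}\right) \left(-12\right) = 4$)
$s \left(- 5 u{\left(5 \right)} - 3\right) = 4 \left(- 5 \left(\left(-3\right) 5\right) - 3\right) = 4 \left(\left(-5\right) \left(-15\right) - 3\right) = 4 \left(75 - 3\right) = 4 \cdot 72 = 288$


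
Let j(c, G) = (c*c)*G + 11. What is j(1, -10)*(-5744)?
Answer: -5744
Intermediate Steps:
j(c, G) = 11 + G*c² (j(c, G) = c²*G + 11 = G*c² + 11 = 11 + G*c²)
j(1, -10)*(-5744) = (11 - 10*1²)*(-5744) = (11 - 10*1)*(-5744) = (11 - 10)*(-5744) = 1*(-5744) = -5744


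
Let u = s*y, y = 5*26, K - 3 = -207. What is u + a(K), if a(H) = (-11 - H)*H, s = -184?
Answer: -63292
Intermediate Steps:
K = -204 (K = 3 - 207 = -204)
y = 130
u = -23920 (u = -184*130 = -23920)
a(H) = H*(-11 - H)
u + a(K) = -23920 - 1*(-204)*(11 - 204) = -23920 - 1*(-204)*(-193) = -23920 - 39372 = -63292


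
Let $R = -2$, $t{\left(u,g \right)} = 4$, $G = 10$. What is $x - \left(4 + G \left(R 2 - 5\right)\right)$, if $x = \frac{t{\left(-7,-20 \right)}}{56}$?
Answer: $\frac{1205}{14} \approx 86.071$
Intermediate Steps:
$x = \frac{1}{14}$ ($x = \frac{4}{56} = 4 \cdot \frac{1}{56} = \frac{1}{14} \approx 0.071429$)
$x - \left(4 + G \left(R 2 - 5\right)\right) = \frac{1}{14} - \left(4 + 10 \left(\left(-2\right) 2 - 5\right)\right) = \frac{1}{14} - \left(4 + 10 \left(-4 - 5\right)\right) = \frac{1}{14} - \left(4 + 10 \left(-9\right)\right) = \frac{1}{14} - \left(4 - 90\right) = \frac{1}{14} - -86 = \frac{1}{14} + 86 = \frac{1205}{14}$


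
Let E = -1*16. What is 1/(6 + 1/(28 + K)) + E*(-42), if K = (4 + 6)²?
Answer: 516896/769 ≈ 672.17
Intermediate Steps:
K = 100 (K = 10² = 100)
E = -16
1/(6 + 1/(28 + K)) + E*(-42) = 1/(6 + 1/(28 + 100)) - 16*(-42) = 1/(6 + 1/128) + 672 = 1/(769/128) + 672 = 128/769 + 672 = 516896/769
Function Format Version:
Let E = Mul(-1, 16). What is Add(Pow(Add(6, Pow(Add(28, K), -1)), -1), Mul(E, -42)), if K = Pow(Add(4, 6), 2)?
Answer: Rational(516896, 769) ≈ 672.17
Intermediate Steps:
K = 100 (K = Pow(10, 2) = 100)
E = -16
Add(Pow(Add(6, Pow(Add(28, K), -1)), -1), Mul(E, -42)) = Add(Pow(Add(6, Pow(Add(28, 100), -1)), -1), Mul(-16, -42)) = Add(Pow(Add(6, Pow(128, -1)), -1), 672) = Add(Pow(Add(6, Rational(1, 128)), -1), 672) = Add(Pow(Rational(769, 128), -1), 672) = Add(Rational(128, 769), 672) = Rational(516896, 769)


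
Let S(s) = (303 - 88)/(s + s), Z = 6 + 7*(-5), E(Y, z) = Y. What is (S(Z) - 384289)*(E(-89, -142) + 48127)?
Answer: -535358938563/29 ≈ -1.8461e+10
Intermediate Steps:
Z = -29 (Z = 6 - 35 = -29)
S(s) = 215/(2*s) (S(s) = 215/((2*s)) = 215*(1/(2*s)) = 215/(2*s))
(S(Z) - 384289)*(E(-89, -142) + 48127) = ((215/2)/(-29) - 384289)*(-89 + 48127) = ((215/2)*(-1/29) - 384289)*48038 = (-215/58 - 384289)*48038 = -22288977/58*48038 = -535358938563/29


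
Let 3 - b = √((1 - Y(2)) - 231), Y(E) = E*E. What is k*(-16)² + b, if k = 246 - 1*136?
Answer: 28163 - 3*I*√26 ≈ 28163.0 - 15.297*I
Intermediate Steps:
Y(E) = E²
k = 110 (k = 246 - 136 = 110)
b = 3 - 3*I*√26 (b = 3 - √((1 - 1*2²) - 231) = 3 - √((1 - 1*4) - 231) = 3 - √((1 - 4) - 231) = 3 - √(-3 - 231) = 3 - √(-234) = 3 - 3*I*√26 ≈ 3.0 - 15.297*I)
k*(-16)² + b = 110*(-16)² + (3 - 3*I*√26) = 110*256 + (3 - 3*I*√26) = 28160 + (3 - 3*I*√26) = 28163 - 3*I*√26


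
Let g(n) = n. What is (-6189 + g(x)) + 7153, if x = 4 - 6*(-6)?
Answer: 1004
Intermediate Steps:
x = 40 (x = 4 + 36 = 40)
(-6189 + g(x)) + 7153 = (-6189 + 40) + 7153 = -6149 + 7153 = 1004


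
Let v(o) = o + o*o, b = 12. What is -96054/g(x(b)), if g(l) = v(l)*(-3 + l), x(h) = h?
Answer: -16009/234 ≈ -68.415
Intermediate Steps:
v(o) = o + o²
g(l) = l*(1 + l)*(-3 + l) (g(l) = (l*(1 + l))*(-3 + l) = l*(1 + l)*(-3 + l))
-96054/g(x(b)) = -96054/(12*(1 + 12)*(-3 + 12)) = -96054/(12*13*9) = -96054/1404 = -1*16009/234 = -16009/234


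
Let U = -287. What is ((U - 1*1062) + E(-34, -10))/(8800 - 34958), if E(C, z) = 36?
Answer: 1313/26158 ≈ 0.050195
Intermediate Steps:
((U - 1*1062) + E(-34, -10))/(8800 - 34958) = ((-287 - 1*1062) + 36)/(8800 - 34958) = ((-287 - 1062) + 36)/(-26158) = (-1349 + 36)*(-1/26158) = -1313*(-1/26158) = 1313/26158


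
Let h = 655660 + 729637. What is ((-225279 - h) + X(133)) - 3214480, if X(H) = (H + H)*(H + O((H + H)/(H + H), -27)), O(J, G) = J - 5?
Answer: -4790742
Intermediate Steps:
O(J, G) = -5 + J
X(H) = 2*H*(-4 + H) (X(H) = (H + H)*(H + (-5 + (H + H)/(H + H))) = (2*H)*(H + (-5 + (2*H)/((2*H)))) = (2*H)*(H + (-5 + (2*H)*(1/(2*H)))) = (2*H)*(H + (-5 + 1)) = (2*H)*(H - 4) = (2*H)*(-4 + H) = 2*H*(-4 + H))
h = 1385297
((-225279 - h) + X(133)) - 3214480 = ((-225279 - 1*1385297) + 2*133*(-4 + 133)) - 3214480 = ((-225279 - 1385297) + 2*133*129) - 3214480 = (-1610576 + 34314) - 3214480 = -1576262 - 3214480 = -4790742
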